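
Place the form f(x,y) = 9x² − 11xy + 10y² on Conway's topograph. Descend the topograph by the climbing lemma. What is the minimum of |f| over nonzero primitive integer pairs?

translate: b→7 (≡-11 mod 18), so (9,-11,10)→(9,7,8)
flip: (9,7,8)→(8,-7,9)
reduced (well bottom): (8,-7,9) with a≤c, −a<b≤a
well minimum = a = 8

8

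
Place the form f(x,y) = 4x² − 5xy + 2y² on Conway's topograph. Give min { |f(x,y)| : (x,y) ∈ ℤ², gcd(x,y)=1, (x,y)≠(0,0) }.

translate: b→3 (≡-5 mod 8), so (4,-5,2)→(4,3,1)
flip: (4,3,1)→(1,-3,4)
translate: b→1 (≡-3 mod 2), so (1,-3,4)→(1,1,2)
reduced (well bottom): (1,1,2) with a≤c, −a<b≤a
well minimum = a = 1

1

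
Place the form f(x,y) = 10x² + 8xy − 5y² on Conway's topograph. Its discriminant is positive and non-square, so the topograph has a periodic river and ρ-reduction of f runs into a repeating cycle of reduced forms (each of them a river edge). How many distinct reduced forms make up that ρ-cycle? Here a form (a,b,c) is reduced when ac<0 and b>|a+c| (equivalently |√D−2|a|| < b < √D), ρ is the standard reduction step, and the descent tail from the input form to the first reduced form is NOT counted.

D = 264, ⌊√D⌋ = 16
river: ρ → (-5,12,6)
river: ρ → (6,12,-5)
river: ρ → (-5,8,10)
river: ρ → (10,12,-3)
river: ρ → (-3,12,10)
river: ρ → (10,8,-5)
ρ-cycle length = 6 (tail of 0 descent steps not counted)

6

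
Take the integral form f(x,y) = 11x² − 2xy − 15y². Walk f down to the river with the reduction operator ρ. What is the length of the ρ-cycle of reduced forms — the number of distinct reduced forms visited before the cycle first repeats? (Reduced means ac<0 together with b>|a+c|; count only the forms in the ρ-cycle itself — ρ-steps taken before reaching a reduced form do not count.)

D = 664, ⌊√D⌋ = 25
descent: ρ → (-15,2,11)
descent: ρ → (11,20,-6)  [lands on river]
river: ρ → (-6,16,17)
river: ρ → (17,18,-5)
river: ρ → (-5,22,9)
river: ρ → (9,14,-13)
river: ρ → (-13,12,10)
river: ρ → (10,8,-15)
river: ρ → (-15,22,3)
river: ρ → (3,20,-22)
river: ρ → (-22,24,1)
river: ρ → (1,24,-22)
river: ρ → (-22,20,3)
river: ρ → (3,22,-15)
river: ρ → (-15,8,10)
river: ρ → (10,12,-13)
river: ρ → (-13,14,9)
river: ρ → (9,22,-5)
river: ρ → (-5,18,17)
river: ρ → (17,16,-6)
river: ρ → (-6,20,11)
river: ρ → (11,24,-2)
river: ρ → (-2,24,11)
ρ-cycle length = 22 (tail of 2 descent steps not counted)

22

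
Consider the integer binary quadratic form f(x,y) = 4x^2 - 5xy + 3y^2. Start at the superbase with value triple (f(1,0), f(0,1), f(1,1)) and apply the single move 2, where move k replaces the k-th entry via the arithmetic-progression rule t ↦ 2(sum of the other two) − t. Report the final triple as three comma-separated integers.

start (4,3,2) = (f(1,0),f(0,1),f(1,1))
replace slot 2: 2·(4+2) − 3 = 9 → (4,9,2)

4,9,2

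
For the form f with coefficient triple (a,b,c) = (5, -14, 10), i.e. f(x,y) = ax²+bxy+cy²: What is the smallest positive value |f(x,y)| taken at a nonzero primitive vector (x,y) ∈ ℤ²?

translate: b→-4 (≡-14 mod 10), so (5,-14,10)→(5,-4,1)
flip: (5,-4,1)→(1,4,5)
translate: b→0 (≡4 mod 2), so (1,4,5)→(1,0,1)
reduced (well bottom): (1,0,1) with a≤c, −a<b≤a
well minimum = a = 1

1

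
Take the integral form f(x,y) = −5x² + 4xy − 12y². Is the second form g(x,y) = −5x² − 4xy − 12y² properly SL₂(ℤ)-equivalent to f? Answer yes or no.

D₁ = -224, D₂ = -224
f is negative-definite; reduce −f:
−f: reduced (well bottom): (5,-4,12) with a≤c, −a<b≤a
flip sign back: reduced form of f is (-5,4,-12)
g is negative-definite; reduce −g:
−g: reduced (well bottom): (5,4,12) with a≤c, −a<b≤a
flip sign back: reduced form of g is (-5,-4,-12)
reduced forms (-5, 4, -12) vs (-5, -4, -12) ⇒ inequivalent

no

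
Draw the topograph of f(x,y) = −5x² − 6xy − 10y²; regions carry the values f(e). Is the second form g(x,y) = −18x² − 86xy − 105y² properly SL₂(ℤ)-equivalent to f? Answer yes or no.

D₁ = -164, D₂ = -164
f is negative-definite; reduce −f:
−f: translate: b→-4 (≡6 mod 10), so (5,6,10)→(5,-4,9)
−f: reduced (well bottom): (5,-4,9) with a≤c, −a<b≤a
flip sign back: reduced form of f is (-5,4,-9)
g is negative-definite; reduce −g:
−g: translate: b→14 (≡86 mod 36), so (18,86,105)→(18,14,5)
−g: flip: (18,14,5)→(5,-14,18)
−g: translate: b→-4 (≡-14 mod 10), so (5,-14,18)→(5,-4,9)
−g: reduced (well bottom): (5,-4,9) with a≤c, −a<b≤a
flip sign back: reduced form of g is (-5,4,-9)
reduced forms (-5, 4, -9) vs (-5, 4, -9) ⇒ equivalent

yes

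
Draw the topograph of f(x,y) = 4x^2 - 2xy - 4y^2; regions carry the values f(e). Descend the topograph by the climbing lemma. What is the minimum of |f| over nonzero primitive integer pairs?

descent: ρ → (-4,2,4)  [lands on river]
river: ρ → (4,6,-2)
river: ρ → (-2,6,4)
river: ρ → (4,2,-4)
river: ρ → (-4,6,2)
river: ρ → (2,6,-4)
closes: descent 1, river 6
min |a| on river = 2

2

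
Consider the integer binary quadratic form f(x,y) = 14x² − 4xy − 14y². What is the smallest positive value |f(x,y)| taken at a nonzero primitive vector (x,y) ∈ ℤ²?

descent: ρ → (-14,4,14)  [lands on river]
river: ρ → (14,24,-4)
river: ρ → (-4,24,14)
river: ρ → (14,4,-14)
river: ρ → (-14,24,4)
river: ρ → (4,24,-14)
closes: descent 1, river 6
min |a| on river = 4

4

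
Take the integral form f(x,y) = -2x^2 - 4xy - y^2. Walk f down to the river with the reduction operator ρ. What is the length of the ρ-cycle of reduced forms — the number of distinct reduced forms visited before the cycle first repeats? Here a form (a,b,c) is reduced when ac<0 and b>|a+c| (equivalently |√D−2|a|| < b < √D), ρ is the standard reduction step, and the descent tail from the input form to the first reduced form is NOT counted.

D = 8, ⌊√D⌋ = 2
descent: ρ → (-1,2,1)  [lands on river]
river: ρ → (1,2,-1)
ρ-cycle length = 2 (tail of 1 descent step not counted)

2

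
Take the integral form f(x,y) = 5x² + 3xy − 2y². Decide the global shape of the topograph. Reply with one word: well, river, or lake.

D = b²−4ac = 3² − 4·5·(-2) = 49
D = 7² is a perfect square ⇒ form factors over ℤ ⇒ lakes

lake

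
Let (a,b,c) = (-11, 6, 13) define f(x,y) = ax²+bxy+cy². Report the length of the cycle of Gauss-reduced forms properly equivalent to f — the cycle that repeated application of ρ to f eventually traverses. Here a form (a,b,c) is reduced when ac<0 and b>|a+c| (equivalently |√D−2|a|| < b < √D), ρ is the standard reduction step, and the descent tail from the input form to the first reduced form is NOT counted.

D = 608, ⌊√D⌋ = 24
river: ρ → (13,20,-4)
river: ρ → (-4,20,13)
river: ρ → (13,6,-11)
river: ρ → (-11,16,8)
river: ρ → (8,16,-11)
river: ρ → (-11,6,13)
ρ-cycle length = 6 (tail of 0 descent steps not counted)

6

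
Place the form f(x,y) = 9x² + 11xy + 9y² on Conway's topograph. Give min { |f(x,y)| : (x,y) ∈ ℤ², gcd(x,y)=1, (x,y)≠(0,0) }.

translate: b→-7 (≡11 mod 18), so (9,11,9)→(9,-7,7)
flip: (9,-7,7)→(7,7,9)
reduced (well bottom): (7,7,9) with a≤c, −a<b≤a
well minimum = a = 7

7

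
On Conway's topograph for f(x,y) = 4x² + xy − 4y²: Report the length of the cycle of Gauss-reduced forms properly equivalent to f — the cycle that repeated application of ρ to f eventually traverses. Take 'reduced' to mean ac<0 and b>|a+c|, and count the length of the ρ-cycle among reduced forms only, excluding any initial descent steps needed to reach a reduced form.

D = 65, ⌊√D⌋ = 8
river: ρ → (-4,7,1)
river: ρ → (1,7,-4)
river: ρ → (-4,1,4)
river: ρ → (4,7,-1)
river: ρ → (-1,7,4)
river: ρ → (4,1,-4)
ρ-cycle length = 6 (tail of 0 descent steps not counted)

6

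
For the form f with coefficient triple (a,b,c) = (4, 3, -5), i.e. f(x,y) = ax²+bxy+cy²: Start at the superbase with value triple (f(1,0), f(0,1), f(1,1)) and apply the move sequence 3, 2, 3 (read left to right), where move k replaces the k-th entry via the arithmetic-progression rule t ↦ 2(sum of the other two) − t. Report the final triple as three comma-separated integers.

start (4,-5,2) = (f(1,0),f(0,1),f(1,1))
replace slot 3: 2·(4+(-5)) − 2 = -4 → (4,-5,-4)
replace slot 2: 2·(4+(-4)) − (-5) = 5 → (4,5,-4)
replace slot 3: 2·(4+5) − (-4) = 22 → (4,5,22)

4,5,22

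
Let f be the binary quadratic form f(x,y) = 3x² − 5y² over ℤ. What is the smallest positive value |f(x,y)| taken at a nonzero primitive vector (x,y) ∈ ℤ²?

descent: ρ → (-5,0,3)
descent: ρ → (3,6,-2)  [lands on river]
river: ρ → (-2,6,3)
closes: descent 2, river 2
min |a| on river = 2

2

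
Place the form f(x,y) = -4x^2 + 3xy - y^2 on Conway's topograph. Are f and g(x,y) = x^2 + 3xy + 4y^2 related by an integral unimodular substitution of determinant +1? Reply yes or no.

D₁ = -7, D₂ = -7
f is negative-definite; reduce −f:
−f: flip: (4,-3,1)→(1,3,4)
−f: translate: b→1 (≡3 mod 2), so (1,3,4)→(1,1,2)
−f: reduced (well bottom): (1,1,2) with a≤c, −a<b≤a
flip sign back: reduced form of f is (-1,-1,-2)
g: translate: b→1 (≡3 mod 2), so (1,3,4)→(1,1,2)
g: reduced (well bottom): (1,1,2) with a≤c, −a<b≤a
reduced forms (-1, -1, -2) vs (1, 1, 2) ⇒ inequivalent

no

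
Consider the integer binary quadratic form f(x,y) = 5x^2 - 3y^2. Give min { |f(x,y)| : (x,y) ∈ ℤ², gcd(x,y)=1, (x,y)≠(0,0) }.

descent: ρ → (-3,6,2)  [lands on river]
river: ρ → (2,6,-3)
closes: descent 1, river 2
min |a| on river = 2

2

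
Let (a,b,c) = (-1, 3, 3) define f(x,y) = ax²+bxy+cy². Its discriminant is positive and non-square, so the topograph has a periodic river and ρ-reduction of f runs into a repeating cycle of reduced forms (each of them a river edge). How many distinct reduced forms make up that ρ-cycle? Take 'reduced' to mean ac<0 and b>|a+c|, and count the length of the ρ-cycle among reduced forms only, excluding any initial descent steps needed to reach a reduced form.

D = 21, ⌊√D⌋ = 4
river: ρ → (3,3,-1)
river: ρ → (-1,3,3)
ρ-cycle length = 2 (tail of 0 descent steps not counted)

2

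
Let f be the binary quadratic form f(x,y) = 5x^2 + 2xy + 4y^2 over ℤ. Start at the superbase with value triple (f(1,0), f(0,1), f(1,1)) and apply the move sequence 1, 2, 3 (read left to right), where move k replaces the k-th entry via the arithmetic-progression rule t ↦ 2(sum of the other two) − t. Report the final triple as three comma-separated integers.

start (5,4,11) = (f(1,0),f(0,1),f(1,1))
replace slot 1: 2·(4+11) − 5 = 25 → (25,4,11)
replace slot 2: 2·(25+11) − 4 = 68 → (25,68,11)
replace slot 3: 2·(25+68) − 11 = 175 → (25,68,175)

25,68,175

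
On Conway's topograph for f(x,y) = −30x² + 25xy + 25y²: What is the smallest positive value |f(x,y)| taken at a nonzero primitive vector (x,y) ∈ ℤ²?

river: ρ → (25,25,-30)
river: ρ → (-30,35,20)
river: ρ → (20,45,-20)
river: ρ → (-20,35,30)
river: ρ → (30,25,-25)
river: ρ → (-25,25,30)
river: ρ → (30,35,-20)
river: ρ → (-20,45,20)
river: ρ → (20,35,-30)
river: ρ → (-30,25,25)
closes: descent 0, river 10
min |a| on river = 20

20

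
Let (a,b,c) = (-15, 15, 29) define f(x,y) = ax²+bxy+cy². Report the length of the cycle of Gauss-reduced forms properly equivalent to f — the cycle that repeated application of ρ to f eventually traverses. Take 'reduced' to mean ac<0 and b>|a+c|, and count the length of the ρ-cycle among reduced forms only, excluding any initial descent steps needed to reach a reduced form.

D = 1965, ⌊√D⌋ = 44
river: ρ → (29,43,-1)
river: ρ → (-1,43,29)
river: ρ → (29,15,-15)
river: ρ → (-15,15,29)
ρ-cycle length = 4 (tail of 0 descent steps not counted)

4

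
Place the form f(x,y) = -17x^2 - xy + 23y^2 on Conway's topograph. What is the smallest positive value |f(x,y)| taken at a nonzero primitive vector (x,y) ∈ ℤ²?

descent: ρ → (23,1,-17)
descent: ρ → (-17,33,7)  [lands on river]
river: ρ → (7,37,-7)
river: ρ → (-7,33,17)
river: ρ → (17,35,-5)
river: ρ → (-5,35,17)
river: ρ → (17,33,-7)
river: ρ → (-7,37,7)
river: ρ → (7,33,-17)
river: ρ → (-17,35,5)
river: ρ → (5,35,-17)
closes: descent 2, river 10
min |a| on river = 5

5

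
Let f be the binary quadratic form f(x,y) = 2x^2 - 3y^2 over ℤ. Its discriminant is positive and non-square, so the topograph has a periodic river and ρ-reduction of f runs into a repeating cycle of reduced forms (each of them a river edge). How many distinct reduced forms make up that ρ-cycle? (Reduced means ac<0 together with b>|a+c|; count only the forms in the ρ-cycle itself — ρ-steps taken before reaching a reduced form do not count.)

D = 24, ⌊√D⌋ = 4
descent: ρ → (-3,0,2)
descent: ρ → (2,4,-1)  [lands on river]
river: ρ → (-1,4,2)
ρ-cycle length = 2 (tail of 2 descent steps not counted)

2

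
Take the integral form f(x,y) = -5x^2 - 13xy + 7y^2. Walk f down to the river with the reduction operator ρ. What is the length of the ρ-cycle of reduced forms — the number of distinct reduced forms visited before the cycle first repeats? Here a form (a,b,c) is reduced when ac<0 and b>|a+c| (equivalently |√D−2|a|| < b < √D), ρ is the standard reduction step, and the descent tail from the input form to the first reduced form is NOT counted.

D = 309, ⌊√D⌋ = 17
descent: ρ → (7,13,-5)  [lands on river]
river: ρ → (-5,17,1)
river: ρ → (1,17,-5)
river: ρ → (-5,13,7)
river: ρ → (7,15,-3)
river: ρ → (-3,15,7)
ρ-cycle length = 6 (tail of 1 descent step not counted)

6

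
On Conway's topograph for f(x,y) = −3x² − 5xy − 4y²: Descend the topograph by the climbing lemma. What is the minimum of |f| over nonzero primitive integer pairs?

translate: b→-1 (≡5 mod 6), so (3,5,4)→(3,-1,2)
flip: (3,-1,2)→(2,1,3)
reduced (well bottom): (2,1,3) with a≤c, −a<b≤a
well minimum |f| = |-2| = 2 (negative-definite)

2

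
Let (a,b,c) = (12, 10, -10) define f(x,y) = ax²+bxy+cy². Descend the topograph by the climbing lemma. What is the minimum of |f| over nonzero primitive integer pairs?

river: ρ → (-10,10,12)
river: ρ → (12,14,-8)
river: ρ → (-8,18,8)
river: ρ → (8,14,-12)
river: ρ → (-12,10,10)
river: ρ → (10,10,-12)
river: ρ → (-12,14,8)
river: ρ → (8,18,-8)
river: ρ → (-8,14,12)
river: ρ → (12,10,-10)
closes: descent 0, river 10
min |a| on river = 8

8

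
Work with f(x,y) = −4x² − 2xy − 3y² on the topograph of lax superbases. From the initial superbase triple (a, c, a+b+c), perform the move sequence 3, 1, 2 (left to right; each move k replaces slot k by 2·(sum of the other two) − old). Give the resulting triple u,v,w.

start (-4,-3,-9) = (f(1,0),f(0,1),f(1,1))
replace slot 3: 2·((-4)+(-3)) − (-9) = -5 → (-4,-3,-5)
replace slot 1: 2·((-3)+(-5)) − (-4) = -12 → (-12,-3,-5)
replace slot 2: 2·((-12)+(-5)) − (-3) = -31 → (-12,-31,-5)

-12,-31,-5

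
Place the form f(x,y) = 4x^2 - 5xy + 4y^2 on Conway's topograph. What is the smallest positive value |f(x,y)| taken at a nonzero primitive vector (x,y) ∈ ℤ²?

translate: b→3 (≡-5 mod 8), so (4,-5,4)→(4,3,3)
flip: (4,3,3)→(3,-3,4)
translate: b→3 (≡-3 mod 6), so (3,-3,4)→(3,3,4)
reduced (well bottom): (3,3,4) with a≤c, −a<b≤a
well minimum = a = 3

3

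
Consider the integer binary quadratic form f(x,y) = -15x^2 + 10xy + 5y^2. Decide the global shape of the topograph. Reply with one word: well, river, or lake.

D = b²−4ac = 10² − 4·(-15)·5 = 400
D = 20² is a perfect square ⇒ form factors over ℤ ⇒ lakes

lake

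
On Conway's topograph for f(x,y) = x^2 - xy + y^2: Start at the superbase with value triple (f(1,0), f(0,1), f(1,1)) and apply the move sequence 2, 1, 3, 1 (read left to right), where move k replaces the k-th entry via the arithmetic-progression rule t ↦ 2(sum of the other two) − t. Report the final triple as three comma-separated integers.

start (1,1,1) = (f(1,0),f(0,1),f(1,1))
replace slot 2: 2·(1+1) − 1 = 3 → (1,3,1)
replace slot 1: 2·(3+1) − 1 = 7 → (7,3,1)
replace slot 3: 2·(7+3) − 1 = 19 → (7,3,19)
replace slot 1: 2·(3+19) − 7 = 37 → (37,3,19)

37,3,19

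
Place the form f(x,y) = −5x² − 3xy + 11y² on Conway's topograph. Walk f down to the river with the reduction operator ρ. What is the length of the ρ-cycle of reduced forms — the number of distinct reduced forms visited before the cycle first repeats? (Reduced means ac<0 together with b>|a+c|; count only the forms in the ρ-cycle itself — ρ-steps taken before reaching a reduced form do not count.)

D = 229, ⌊√D⌋ = 15
descent: ρ → (11,3,-5)
descent: ρ → (-5,7,9)  [lands on river]
river: ρ → (9,11,-3)
river: ρ → (-3,13,5)
river: ρ → (5,7,-9)
river: ρ → (-9,11,3)
river: ρ → (3,13,-5)
ρ-cycle length = 6 (tail of 2 descent steps not counted)

6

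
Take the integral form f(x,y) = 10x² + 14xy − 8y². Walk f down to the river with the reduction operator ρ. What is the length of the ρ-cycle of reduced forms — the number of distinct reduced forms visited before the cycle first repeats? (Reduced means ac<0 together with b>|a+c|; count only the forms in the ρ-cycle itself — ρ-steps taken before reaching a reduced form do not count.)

D = 516, ⌊√D⌋ = 22
river: ρ → (-8,18,6)
river: ρ → (6,18,-8)
river: ρ → (-8,14,10)
river: ρ → (10,6,-12)
river: ρ → (-12,18,4)
river: ρ → (4,22,-2)
river: ρ → (-2,22,4)
river: ρ → (4,18,-12)
river: ρ → (-12,6,10)
river: ρ → (10,14,-8)
ρ-cycle length = 10 (tail of 0 descent steps not counted)

10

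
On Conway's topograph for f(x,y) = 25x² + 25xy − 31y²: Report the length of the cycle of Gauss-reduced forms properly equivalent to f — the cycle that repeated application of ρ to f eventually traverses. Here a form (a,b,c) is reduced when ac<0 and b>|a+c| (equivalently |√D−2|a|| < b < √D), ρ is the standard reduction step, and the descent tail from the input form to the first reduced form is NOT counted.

D = 3725, ⌊√D⌋ = 61
river: ρ → (-31,37,19)
river: ρ → (19,39,-29)
river: ρ → (-29,19,29)
river: ρ → (29,39,-19)
river: ρ → (-19,37,31)
river: ρ → (31,25,-25)
river: ρ → (-25,25,31)
river: ρ → (31,37,-19)
river: ρ → (-19,39,29)
river: ρ → (29,19,-29)
river: ρ → (-29,39,19)
river: ρ → (19,37,-31)
river: ρ → (-31,25,25)
river: ρ → (25,25,-31)
ρ-cycle length = 14 (tail of 0 descent steps not counted)

14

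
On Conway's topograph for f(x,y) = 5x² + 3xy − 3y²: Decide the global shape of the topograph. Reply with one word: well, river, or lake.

D = b²−4ac = 3² − 4·5·(-3) = 69
D > 0 non-square ⇒ indefinite ⇒ periodic river

river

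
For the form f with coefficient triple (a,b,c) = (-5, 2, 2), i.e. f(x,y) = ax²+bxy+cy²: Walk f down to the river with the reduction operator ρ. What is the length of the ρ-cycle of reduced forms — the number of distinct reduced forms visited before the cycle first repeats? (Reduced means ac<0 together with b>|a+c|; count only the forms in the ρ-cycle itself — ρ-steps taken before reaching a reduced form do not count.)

D = 44, ⌊√D⌋ = 6
descent: ρ → (2,6,-1)  [lands on river]
river: ρ → (-1,6,2)
ρ-cycle length = 2 (tail of 1 descent step not counted)

2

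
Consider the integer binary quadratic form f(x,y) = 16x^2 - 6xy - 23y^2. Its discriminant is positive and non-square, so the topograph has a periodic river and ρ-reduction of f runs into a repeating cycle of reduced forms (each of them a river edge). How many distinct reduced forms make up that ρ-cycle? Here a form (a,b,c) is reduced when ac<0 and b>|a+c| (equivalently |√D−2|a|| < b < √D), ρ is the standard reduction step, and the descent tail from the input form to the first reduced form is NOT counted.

D = 1508, ⌊√D⌋ = 38
descent: ρ → (-23,6,16)
descent: ρ → (16,26,-13)  [lands on river]
river: ρ → (-13,26,16)
river: ρ → (16,38,-1)
river: ρ → (-1,38,16)
ρ-cycle length = 4 (tail of 2 descent steps not counted)

4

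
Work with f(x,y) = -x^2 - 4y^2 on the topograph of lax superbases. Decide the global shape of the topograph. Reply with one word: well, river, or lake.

D = b²−4ac = 0² − 4·(-1)·(-4) = -16
D < 0 ⇒ definite ⇒ every region one sign ⇒ single well

well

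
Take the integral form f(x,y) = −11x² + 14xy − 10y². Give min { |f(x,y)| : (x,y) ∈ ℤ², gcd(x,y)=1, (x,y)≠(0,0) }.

translate: b→8 (≡-14 mod 22), so (11,-14,10)→(11,8,7)
flip: (11,8,7)→(7,-8,11)
translate: b→6 (≡-8 mod 14), so (7,-8,11)→(7,6,10)
reduced (well bottom): (7,6,10) with a≤c, −a<b≤a
well minimum |f| = |-7| = 7 (negative-definite)

7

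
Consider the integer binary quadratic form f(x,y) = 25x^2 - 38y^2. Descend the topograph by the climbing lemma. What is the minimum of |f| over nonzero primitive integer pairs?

descent: ρ → (-38,0,25)
descent: ρ → (25,50,-13)  [lands on river]
river: ρ → (-13,54,17)
river: ρ → (17,48,-22)
river: ρ → (-22,40,25)
river: ρ → (25,60,-2)
river: ρ → (-2,60,25)
river: ρ → (25,40,-22)
river: ρ → (-22,48,17)
river: ρ → (17,54,-13)
river: ρ → (-13,50,25)
closes: descent 2, river 10
min |a| on river = 2

2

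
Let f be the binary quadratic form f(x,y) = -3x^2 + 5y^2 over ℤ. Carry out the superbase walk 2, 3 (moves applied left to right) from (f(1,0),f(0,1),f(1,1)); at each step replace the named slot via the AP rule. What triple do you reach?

start (-3,5,2) = (f(1,0),f(0,1),f(1,1))
replace slot 2: 2·((-3)+2) − 5 = -7 → (-3,-7,2)
replace slot 3: 2·((-3)+(-7)) − 2 = -22 → (-3,-7,-22)

-3,-7,-22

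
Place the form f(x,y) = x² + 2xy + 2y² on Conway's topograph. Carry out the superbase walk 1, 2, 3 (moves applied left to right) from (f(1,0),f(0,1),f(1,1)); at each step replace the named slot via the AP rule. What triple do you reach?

start (1,2,5) = (f(1,0),f(0,1),f(1,1))
replace slot 1: 2·(2+5) − 1 = 13 → (13,2,5)
replace slot 2: 2·(13+5) − 2 = 34 → (13,34,5)
replace slot 3: 2·(13+34) − 5 = 89 → (13,34,89)

13,34,89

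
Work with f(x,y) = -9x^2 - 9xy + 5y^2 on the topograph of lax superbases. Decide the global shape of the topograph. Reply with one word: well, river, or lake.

D = b²−4ac = (-9)² − 4·(-9)·5 = 261
D > 0 non-square ⇒ indefinite ⇒ periodic river

river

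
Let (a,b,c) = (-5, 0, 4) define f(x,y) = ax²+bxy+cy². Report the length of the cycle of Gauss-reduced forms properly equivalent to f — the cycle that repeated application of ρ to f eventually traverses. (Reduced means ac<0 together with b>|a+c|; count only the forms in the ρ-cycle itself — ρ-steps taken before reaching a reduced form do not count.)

D = 80, ⌊√D⌋ = 8
descent: ρ → (4,8,-1)  [lands on river]
river: ρ → (-1,8,4)
ρ-cycle length = 2 (tail of 1 descent step not counted)

2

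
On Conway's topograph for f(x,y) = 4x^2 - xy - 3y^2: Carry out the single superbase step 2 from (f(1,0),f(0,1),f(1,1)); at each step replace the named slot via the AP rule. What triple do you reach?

start (4,-3,0) = (f(1,0),f(0,1),f(1,1))
replace slot 2: 2·(4+0) − (-3) = 11 → (4,11,0)

4,11,0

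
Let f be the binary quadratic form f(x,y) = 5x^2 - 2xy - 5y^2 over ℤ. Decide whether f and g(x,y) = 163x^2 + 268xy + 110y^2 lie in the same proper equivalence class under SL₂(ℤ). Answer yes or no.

D₁ = 104, D₂ = 104
river cycle of f (length 6): (-5, 2, 5), (5, 8, -2), (-2, 8, 5), (5, 2, -5), (-5, 8, 2), (2, 8, -5)
river cycle of g (length 6): (5, 8, -2), (-2, 8, 5), (5, 2, -5), (-5, 8, 2), (2, 8, -5), (-5, 2, 5)
cycles coincide ⇒ equivalent

yes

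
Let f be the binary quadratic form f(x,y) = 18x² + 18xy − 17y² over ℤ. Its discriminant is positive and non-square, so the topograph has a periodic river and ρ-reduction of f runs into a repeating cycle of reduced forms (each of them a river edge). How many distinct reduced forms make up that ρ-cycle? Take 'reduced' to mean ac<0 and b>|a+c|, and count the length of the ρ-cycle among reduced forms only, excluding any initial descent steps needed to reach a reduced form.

D = 1548, ⌊√D⌋ = 39
river: ρ → (-17,16,19)
river: ρ → (19,22,-14)
river: ρ → (-14,34,7)
river: ρ → (7,36,-9)
river: ρ → (-9,36,7)
river: ρ → (7,34,-14)
river: ρ → (-14,22,19)
river: ρ → (19,16,-17)
river: ρ → (-17,18,18)
river: ρ → (18,18,-17)
ρ-cycle length = 10 (tail of 0 descent steps not counted)

10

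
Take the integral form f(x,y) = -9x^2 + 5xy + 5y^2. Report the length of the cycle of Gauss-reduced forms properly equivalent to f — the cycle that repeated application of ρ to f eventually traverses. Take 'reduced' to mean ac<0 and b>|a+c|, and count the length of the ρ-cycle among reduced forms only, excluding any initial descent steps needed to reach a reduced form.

D = 205, ⌊√D⌋ = 14
river: ρ → (5,5,-9)
river: ρ → (-9,13,1)
river: ρ → (1,13,-9)
river: ρ → (-9,5,5)
ρ-cycle length = 4 (tail of 0 descent steps not counted)

4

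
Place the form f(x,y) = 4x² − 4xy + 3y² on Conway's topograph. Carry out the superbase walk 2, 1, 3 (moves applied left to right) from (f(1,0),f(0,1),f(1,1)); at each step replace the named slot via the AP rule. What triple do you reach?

start (4,3,3) = (f(1,0),f(0,1),f(1,1))
replace slot 2: 2·(4+3) − 3 = 11 → (4,11,3)
replace slot 1: 2·(11+3) − 4 = 24 → (24,11,3)
replace slot 3: 2·(24+11) − 3 = 67 → (24,11,67)

24,11,67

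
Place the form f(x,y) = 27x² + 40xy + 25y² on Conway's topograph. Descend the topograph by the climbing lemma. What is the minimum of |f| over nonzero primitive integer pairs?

translate: b→-14 (≡40 mod 54), so (27,40,25)→(27,-14,12)
flip: (27,-14,12)→(12,14,27)
translate: b→-10 (≡14 mod 24), so (12,14,27)→(12,-10,25)
reduced (well bottom): (12,-10,25) with a≤c, −a<b≤a
well minimum = a = 12

12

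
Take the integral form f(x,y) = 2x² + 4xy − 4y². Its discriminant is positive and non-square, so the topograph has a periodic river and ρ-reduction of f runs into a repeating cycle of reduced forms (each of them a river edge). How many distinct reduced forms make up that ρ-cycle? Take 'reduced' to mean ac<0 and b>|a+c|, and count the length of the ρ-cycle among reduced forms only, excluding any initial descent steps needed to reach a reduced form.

D = 48, ⌊√D⌋ = 6
river: ρ → (-4,4,2)
river: ρ → (2,4,-4)
ρ-cycle length = 2 (tail of 0 descent steps not counted)

2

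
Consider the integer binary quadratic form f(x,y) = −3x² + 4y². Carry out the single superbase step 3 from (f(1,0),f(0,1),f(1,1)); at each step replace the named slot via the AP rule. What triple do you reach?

start (-3,4,1) = (f(1,0),f(0,1),f(1,1))
replace slot 3: 2·((-3)+4) − 1 = 1 → (-3,4,1)

-3,4,1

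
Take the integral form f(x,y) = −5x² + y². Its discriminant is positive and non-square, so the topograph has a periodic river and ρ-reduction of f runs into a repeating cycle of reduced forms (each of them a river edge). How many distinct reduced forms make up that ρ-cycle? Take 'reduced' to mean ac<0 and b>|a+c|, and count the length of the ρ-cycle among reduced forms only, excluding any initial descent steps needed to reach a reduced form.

D = 20, ⌊√D⌋ = 4
descent: ρ → (1,4,-1)  [lands on river]
river: ρ → (-1,4,1)
ρ-cycle length = 2 (tail of 1 descent step not counted)

2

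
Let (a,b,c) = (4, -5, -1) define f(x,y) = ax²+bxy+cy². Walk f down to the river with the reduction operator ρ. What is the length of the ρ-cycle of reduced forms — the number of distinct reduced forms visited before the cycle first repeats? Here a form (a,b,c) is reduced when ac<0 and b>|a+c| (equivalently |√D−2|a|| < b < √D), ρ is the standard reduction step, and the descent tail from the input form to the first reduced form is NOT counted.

D = 41, ⌊√D⌋ = 6
descent: ρ → (-1,5,4)  [lands on river]
river: ρ → (4,3,-2)
river: ρ → (-2,5,2)
river: ρ → (2,3,-4)
river: ρ → (-4,5,1)
river: ρ → (1,5,-4)
river: ρ → (-4,3,2)
river: ρ → (2,5,-2)
river: ρ → (-2,3,4)
river: ρ → (4,5,-1)
ρ-cycle length = 10 (tail of 1 descent step not counted)

10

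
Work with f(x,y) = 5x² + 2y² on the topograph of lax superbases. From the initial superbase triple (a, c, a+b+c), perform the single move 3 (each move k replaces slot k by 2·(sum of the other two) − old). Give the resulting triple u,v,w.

start (5,2,7) = (f(1,0),f(0,1),f(1,1))
replace slot 3: 2·(5+2) − 7 = 7 → (5,2,7)

5,2,7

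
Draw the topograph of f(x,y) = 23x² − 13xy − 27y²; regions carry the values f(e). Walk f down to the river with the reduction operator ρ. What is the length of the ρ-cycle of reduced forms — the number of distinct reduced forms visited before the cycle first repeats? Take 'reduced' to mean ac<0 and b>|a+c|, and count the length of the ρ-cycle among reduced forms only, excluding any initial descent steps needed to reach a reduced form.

D = 2653, ⌊√D⌋ = 51
descent: ρ → (-27,13,23)  [lands on river]
river: ρ → (23,33,-17)
river: ρ → (-17,35,21)
river: ρ → (21,49,-3)
river: ρ → (-3,47,37)
river: ρ → (37,27,-13)
river: ρ → (-13,51,1)
river: ρ → (1,51,-13)
river: ρ → (-13,27,37)
river: ρ → (37,47,-3)
river: ρ → (-3,49,21)
river: ρ → (21,35,-17)
river: ρ → (-17,33,23)
river: ρ → (23,13,-27)
river: ρ → (-27,41,9)
river: ρ → (9,49,-7)
river: ρ → (-7,49,9)
river: ρ → (9,41,-27)
ρ-cycle length = 18 (tail of 1 descent step not counted)

18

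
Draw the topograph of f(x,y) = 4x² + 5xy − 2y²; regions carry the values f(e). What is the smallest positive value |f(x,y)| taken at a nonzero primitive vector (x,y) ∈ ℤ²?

river: ρ → (-2,7,1)
river: ρ → (1,7,-2)
river: ρ → (-2,5,4)
river: ρ → (4,3,-3)
river: ρ → (-3,3,4)
river: ρ → (4,5,-2)
closes: descent 0, river 6
min |a| on river = 1

1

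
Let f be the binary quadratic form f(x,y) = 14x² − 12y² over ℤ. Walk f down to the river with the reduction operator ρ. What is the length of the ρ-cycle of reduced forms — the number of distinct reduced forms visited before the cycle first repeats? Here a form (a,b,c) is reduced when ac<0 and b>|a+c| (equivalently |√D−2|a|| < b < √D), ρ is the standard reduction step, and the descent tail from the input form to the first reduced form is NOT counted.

D = 672, ⌊√D⌋ = 25
descent: ρ → (-12,24,2)  [lands on river]
river: ρ → (2,24,-12)
ρ-cycle length = 2 (tail of 1 descent step not counted)

2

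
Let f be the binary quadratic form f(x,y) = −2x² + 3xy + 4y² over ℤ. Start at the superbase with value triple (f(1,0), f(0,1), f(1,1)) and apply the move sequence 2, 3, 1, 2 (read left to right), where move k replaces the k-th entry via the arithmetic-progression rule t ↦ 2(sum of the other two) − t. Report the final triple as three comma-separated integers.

start (-2,4,5) = (f(1,0),f(0,1),f(1,1))
replace slot 2: 2·((-2)+5) − 4 = 2 → (-2,2,5)
replace slot 3: 2·((-2)+2) − 5 = -5 → (-2,2,-5)
replace slot 1: 2·(2+(-5)) − (-2) = -4 → (-4,2,-5)
replace slot 2: 2·((-4)+(-5)) − 2 = -20 → (-4,-20,-5)

-4,-20,-5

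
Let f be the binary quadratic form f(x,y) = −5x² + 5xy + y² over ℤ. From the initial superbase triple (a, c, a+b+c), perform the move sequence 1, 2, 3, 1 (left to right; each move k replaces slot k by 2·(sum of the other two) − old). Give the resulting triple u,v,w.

start (-5,1,1) = (f(1,0),f(0,1),f(1,1))
replace slot 1: 2·(1+1) − (-5) = 9 → (9,1,1)
replace slot 2: 2·(9+1) − 1 = 19 → (9,19,1)
replace slot 3: 2·(9+19) − 1 = 55 → (9,19,55)
replace slot 1: 2·(19+55) − 9 = 139 → (139,19,55)

139,19,55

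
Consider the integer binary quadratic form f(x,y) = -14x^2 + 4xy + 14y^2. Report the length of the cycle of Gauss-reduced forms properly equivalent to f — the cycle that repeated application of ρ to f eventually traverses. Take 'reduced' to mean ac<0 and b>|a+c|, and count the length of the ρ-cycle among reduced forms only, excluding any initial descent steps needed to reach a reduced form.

D = 800, ⌊√D⌋ = 28
river: ρ → (14,24,-4)
river: ρ → (-4,24,14)
river: ρ → (14,4,-14)
river: ρ → (-14,24,4)
river: ρ → (4,24,-14)
river: ρ → (-14,4,14)
ρ-cycle length = 6 (tail of 0 descent steps not counted)

6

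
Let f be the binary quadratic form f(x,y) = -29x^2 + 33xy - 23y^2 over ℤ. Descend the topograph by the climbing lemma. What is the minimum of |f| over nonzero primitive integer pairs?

translate: b→25 (≡-33 mod 58), so (29,-33,23)→(29,25,19)
flip: (29,25,19)→(19,-25,29)
translate: b→13 (≡-25 mod 38), so (19,-25,29)→(19,13,23)
reduced (well bottom): (19,13,23) with a≤c, −a<b≤a
well minimum |f| = |-19| = 19 (negative-definite)

19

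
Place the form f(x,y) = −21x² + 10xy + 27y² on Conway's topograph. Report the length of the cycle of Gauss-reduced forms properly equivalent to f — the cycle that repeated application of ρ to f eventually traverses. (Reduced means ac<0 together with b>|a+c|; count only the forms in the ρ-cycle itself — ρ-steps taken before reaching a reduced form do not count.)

D = 2368, ⌊√D⌋ = 48
river: ρ → (27,44,-4)
river: ρ → (-4,44,27)
river: ρ → (27,10,-21)
river: ρ → (-21,32,16)
river: ρ → (16,32,-21)
river: ρ → (-21,10,27)
ρ-cycle length = 6 (tail of 0 descent steps not counted)

6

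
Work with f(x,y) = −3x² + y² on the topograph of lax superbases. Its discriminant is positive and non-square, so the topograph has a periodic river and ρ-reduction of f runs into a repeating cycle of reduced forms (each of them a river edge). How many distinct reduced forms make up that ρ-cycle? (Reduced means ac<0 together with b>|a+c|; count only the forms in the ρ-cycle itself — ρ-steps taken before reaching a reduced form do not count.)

D = 12, ⌊√D⌋ = 3
descent: ρ → (1,2,-2)  [lands on river]
river: ρ → (-2,2,1)
ρ-cycle length = 2 (tail of 1 descent step not counted)

2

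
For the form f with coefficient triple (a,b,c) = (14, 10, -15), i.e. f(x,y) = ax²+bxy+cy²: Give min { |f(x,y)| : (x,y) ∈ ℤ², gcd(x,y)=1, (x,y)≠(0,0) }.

river: ρ → (-15,20,9)
river: ρ → (9,16,-19)
river: ρ → (-19,22,6)
river: ρ → (6,26,-11)
river: ρ → (-11,18,14)
river: ρ → (14,10,-15)
closes: descent 0, river 6
min |a| on river = 6

6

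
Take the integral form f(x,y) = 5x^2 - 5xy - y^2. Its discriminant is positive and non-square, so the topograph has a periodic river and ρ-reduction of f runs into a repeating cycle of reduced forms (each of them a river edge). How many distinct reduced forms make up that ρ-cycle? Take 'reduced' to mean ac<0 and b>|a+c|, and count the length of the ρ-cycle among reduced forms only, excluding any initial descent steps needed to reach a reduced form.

D = 45, ⌊√D⌋ = 6
descent: ρ → (-1,5,5)  [lands on river]
river: ρ → (5,5,-1)
ρ-cycle length = 2 (tail of 1 descent step not counted)

2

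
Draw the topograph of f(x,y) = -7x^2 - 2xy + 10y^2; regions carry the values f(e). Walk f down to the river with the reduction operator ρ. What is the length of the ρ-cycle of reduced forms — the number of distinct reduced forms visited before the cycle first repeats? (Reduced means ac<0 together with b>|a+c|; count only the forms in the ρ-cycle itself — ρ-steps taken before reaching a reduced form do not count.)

D = 284, ⌊√D⌋ = 16
descent: ρ → (10,2,-7)
descent: ρ → (-7,12,5)  [lands on river]
river: ρ → (5,8,-11)
river: ρ → (-11,14,2)
river: ρ → (2,14,-11)
river: ρ → (-11,8,5)
river: ρ → (5,12,-7)
river: ρ → (-7,16,1)
river: ρ → (1,16,-7)
ρ-cycle length = 8 (tail of 2 descent steps not counted)

8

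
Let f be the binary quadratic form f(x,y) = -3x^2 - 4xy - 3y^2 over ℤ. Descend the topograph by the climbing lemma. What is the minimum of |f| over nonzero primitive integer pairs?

translate: b→-2 (≡4 mod 6), so (3,4,3)→(3,-2,2)
flip: (3,-2,2)→(2,2,3)
reduced (well bottom): (2,2,3) with a≤c, −a<b≤a
well minimum |f| = |-2| = 2 (negative-definite)

2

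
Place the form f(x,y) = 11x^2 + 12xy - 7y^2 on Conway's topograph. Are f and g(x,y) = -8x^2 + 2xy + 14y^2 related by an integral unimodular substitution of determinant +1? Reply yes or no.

D₁ = 452, D₂ = 452
river cycle of f (length 18): (-7, 16, 7), (7, 12, -11), (-11, 10, 8), (8, 6, -13), (-13, 20, 1), (1, 20, -13), (-13, 6, 8), (8, 10, -11), (-11, 12, 7), (7, 16, -7), … (8 more)
river cycle of g (length 14): (-8, 18, 4), (4, 14, -16), (-16, 18, 2), (2, 18, -16), (-16, 14, 4), (4, 18, -8), (-8, 14, 8), (8, 18, -4), (-4, 14, 16), (16, 18, -2), … (4 more)
cycles differ ⇒ inequivalent

no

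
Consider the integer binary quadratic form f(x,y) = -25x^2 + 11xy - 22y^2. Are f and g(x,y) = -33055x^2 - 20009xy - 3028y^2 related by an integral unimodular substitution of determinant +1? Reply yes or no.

D₁ = -2079, D₂ = -2079
f is negative-definite; reduce −f:
−f: flip: (25,-11,22)→(22,11,25)
−f: reduced (well bottom): (22,11,25) with a≤c, −a<b≤a
flip sign back: reduced form of f is (-22,-11,-25)
g is negative-definite; reduce −g:
−g: flip: (33055,20009,3028)→(3028,-20009,33055)
−g: translate: b→-1841 (≡-20009 mod 6056), so (3028,-20009,33055)→(3028,-1841,280)
−g: flip: (3028,-1841,280)→(280,1841,3028)
−g: translate: b→161 (≡1841 mod 560), so (280,1841,3028)→(280,161,25)
−g: flip: (280,161,25)→(25,-161,280)
−g: translate: b→-11 (≡-161 mod 50), so (25,-161,280)→(25,-11,22)
−g: flip: (25,-11,22)→(22,11,25)
−g: reduced (well bottom): (22,11,25) with a≤c, −a<b≤a
flip sign back: reduced form of g is (-22,-11,-25)
reduced forms (-22, -11, -25) vs (-22, -11, -25) ⇒ equivalent

yes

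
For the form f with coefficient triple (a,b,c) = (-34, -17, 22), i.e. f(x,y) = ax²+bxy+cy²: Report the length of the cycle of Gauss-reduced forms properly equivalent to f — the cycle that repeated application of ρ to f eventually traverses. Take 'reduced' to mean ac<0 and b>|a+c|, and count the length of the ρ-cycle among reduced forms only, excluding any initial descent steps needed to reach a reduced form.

D = 3281, ⌊√D⌋ = 57
descent: ρ → (22,17,-34)  [lands on river]
river: ρ → (-34,51,5)
river: ρ → (5,49,-44)
river: ρ → (-44,39,10)
river: ρ → (10,41,-40)
river: ρ → (-40,39,11)
river: ρ → (11,49,-20)
river: ρ → (-20,31,29)
river: ρ → (29,27,-22)
river: ρ → (-22,17,34)
river: ρ → (34,51,-5)
river: ρ → (-5,49,44)
river: ρ → (44,39,-10)
river: ρ → (-10,41,40)
river: ρ → (40,39,-11)
river: ρ → (-11,49,20)
river: ρ → (20,31,-29)
river: ρ → (-29,27,22)
ρ-cycle length = 18 (tail of 1 descent step not counted)

18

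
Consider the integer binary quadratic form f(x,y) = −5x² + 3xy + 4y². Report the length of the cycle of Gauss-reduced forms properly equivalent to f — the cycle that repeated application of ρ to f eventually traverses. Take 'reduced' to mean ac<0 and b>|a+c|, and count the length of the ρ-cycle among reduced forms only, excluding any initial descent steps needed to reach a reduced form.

D = 89, ⌊√D⌋ = 9
river: ρ → (4,5,-4)
river: ρ → (-4,3,5)
river: ρ → (5,7,-2)
river: ρ → (-2,9,1)
river: ρ → (1,9,-2)
river: ρ → (-2,7,5)
river: ρ → (5,3,-4)
river: ρ → (-4,5,4)
river: ρ → (4,3,-5)
river: ρ → (-5,7,2)
river: ρ → (2,9,-1)
river: ρ → (-1,9,2)
river: ρ → (2,7,-5)
river: ρ → (-5,3,4)
ρ-cycle length = 14 (tail of 0 descent steps not counted)

14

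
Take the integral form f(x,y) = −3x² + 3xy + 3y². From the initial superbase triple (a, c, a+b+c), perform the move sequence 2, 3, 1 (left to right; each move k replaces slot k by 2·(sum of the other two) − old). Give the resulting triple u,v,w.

start (-3,3,3) = (f(1,0),f(0,1),f(1,1))
replace slot 2: 2·((-3)+3) − 3 = -3 → (-3,-3,3)
replace slot 3: 2·((-3)+(-3)) − 3 = -15 → (-3,-3,-15)
replace slot 1: 2·((-3)+(-15)) − (-3) = -33 → (-33,-3,-15)

-33,-3,-15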